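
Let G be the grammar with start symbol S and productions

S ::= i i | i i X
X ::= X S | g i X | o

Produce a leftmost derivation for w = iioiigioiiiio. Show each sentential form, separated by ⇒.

S ⇒ iiX ⇒ iiXS ⇒ iioS ⇒ iioiiX ⇒ iioiigiX ⇒ iioiigiXS ⇒ iioiigiXSS ⇒ iioiigioSS ⇒ iioiigioiiS ⇒ iioiigioiiiiX ⇒ iioiigioiiiio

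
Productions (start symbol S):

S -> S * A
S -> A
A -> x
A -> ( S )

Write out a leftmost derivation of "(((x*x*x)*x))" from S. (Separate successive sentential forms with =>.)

S=>A=>(S)=>(A)=>((S))=>((S*A))=>((A*A))=>(((S)*A))=>(((S*A)*A))=>(((S*A*A)*A))=>(((A*A*A)*A))=>(((x*A*A)*A))=>(((x*x*A)*A))=>(((x*x*x)*A))=>(((x*x*x)*x))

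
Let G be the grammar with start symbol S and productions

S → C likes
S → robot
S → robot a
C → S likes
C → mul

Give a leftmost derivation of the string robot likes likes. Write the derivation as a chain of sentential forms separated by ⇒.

S ⇒ C likes   [S → C likes]
C likes ⇒ S likes likes   [C → S likes]
S likes likes ⇒ robot likes likes   [S → robot]

S ⇒ C likes ⇒ S likes likes ⇒ robot likes likes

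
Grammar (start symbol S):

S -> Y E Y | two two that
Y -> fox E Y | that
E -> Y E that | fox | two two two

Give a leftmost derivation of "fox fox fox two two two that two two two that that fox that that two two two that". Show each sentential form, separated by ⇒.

S ⇒ Y E Y ⇒ fox E Y E Y ⇒ fox Y E that Y E Y ⇒ fox fox E Y E that Y E Y ⇒ fox fox Y E that Y E that Y E Y ⇒ fox fox fox E Y E that Y E that Y E Y ⇒ fox fox fox two two two Y E that Y E that Y E Y ⇒ fox fox fox two two two that E that Y E that Y E Y ⇒ fox fox fox two two two that two two two that Y E that Y E Y ⇒ fox fox fox two two two that two two two that that E that Y E Y ⇒ fox fox fox two two two that two two two that that fox that Y E Y ⇒ fox fox fox two two two that two two two that that fox that that E Y ⇒ fox fox fox two two two that two two two that that fox that that two two two Y ⇒ fox fox fox two two two that two two two that that fox that that two two two that

S ⇒ Y E Y   [S -> Y E Y]
Y E Y ⇒ fox E Y E Y   [Y -> fox E Y]
fox E Y E Y ⇒ fox Y E that Y E Y   [E -> Y E that]
fox Y E that Y E Y ⇒ fox fox E Y E that Y E Y   [Y -> fox E Y]
fox fox E Y E that Y E Y ⇒ fox fox Y E that Y E that Y E Y   [E -> Y E that]
fox fox Y E that Y E that Y E Y ⇒ fox fox fox E Y E that Y E that Y E Y   [Y -> fox E Y]
fox fox fox E Y E that Y E that Y E Y ⇒ fox fox fox two two two Y E that Y E that Y E Y   [E -> two two two]
fox fox fox two two two Y E that Y E that Y E Y ⇒ fox fox fox two two two that E that Y E that Y E Y   [Y -> that]
fox fox fox two two two that E that Y E that Y E Y ⇒ fox fox fox two two two that two two two that Y E that Y E Y   [E -> two two two]
fox fox fox two two two that two two two that Y E that Y E Y ⇒ fox fox fox two two two that two two two that that E that Y E Y   [Y -> that]
fox fox fox two two two that two two two that that E that Y E Y ⇒ fox fox fox two two two that two two two that that fox that Y E Y   [E -> fox]
fox fox fox two two two that two two two that that fox that Y E Y ⇒ fox fox fox two two two that two two two that that fox that that E Y   [Y -> that]
fox fox fox two two two that two two two that that fox that that E Y ⇒ fox fox fox two two two that two two two that that fox that that two two two Y   [E -> two two two]
fox fox fox two two two that two two two that that fox that that two two two Y ⇒ fox fox fox two two two that two two two that that fox that that two two two that   [Y -> that]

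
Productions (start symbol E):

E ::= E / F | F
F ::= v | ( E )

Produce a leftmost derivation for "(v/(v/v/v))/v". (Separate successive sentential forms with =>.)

E=>E/F=>F/F=>(E)/F=>(E/F)/F=>(F/F)/F=>(v/F)/F=>(v/(E))/F=>(v/(E/F))/F=>(v/(E/F/F))/F=>(v/(F/F/F))/F=>(v/(v/F/F))/F=>(v/(v/v/F))/F=>(v/(v/v/v))/F=>(v/(v/v/v))/v

E => E/F   [E ::= E / F]
E/F => F/F   [E ::= F]
F/F => (E)/F   [F ::= ( E )]
(E)/F => (E/F)/F   [E ::= E / F]
(E/F)/F => (F/F)/F   [E ::= F]
(F/F)/F => (v/F)/F   [F ::= v]
(v/F)/F => (v/(E))/F   [F ::= ( E )]
(v/(E))/F => (v/(E/F))/F   [E ::= E / F]
(v/(E/F))/F => (v/(E/F/F))/F   [E ::= E / F]
(v/(E/F/F))/F => (v/(F/F/F))/F   [E ::= F]
(v/(F/F/F))/F => (v/(v/F/F))/F   [F ::= v]
(v/(v/F/F))/F => (v/(v/v/F))/F   [F ::= v]
(v/(v/v/F))/F => (v/(v/v/v))/F   [F ::= v]
(v/(v/v/v))/F => (v/(v/v/v))/v   [F ::= v]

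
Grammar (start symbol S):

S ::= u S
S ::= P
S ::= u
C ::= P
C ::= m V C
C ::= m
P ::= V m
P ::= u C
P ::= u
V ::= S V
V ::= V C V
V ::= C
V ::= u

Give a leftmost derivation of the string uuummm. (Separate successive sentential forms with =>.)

S => uS => uP => uVm => uSVm => uPVm => uuVm => uuVCVm => uuuCVm => uuumVm => uuumCm => uuummm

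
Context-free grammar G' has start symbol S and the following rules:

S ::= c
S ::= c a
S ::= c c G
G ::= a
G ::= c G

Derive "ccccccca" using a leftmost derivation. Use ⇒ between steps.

S⇒ccG⇒cccG⇒ccccG⇒cccccG⇒ccccccG⇒cccccccG⇒ccccccca

S ⇒ ccG   [S ::= c c G]
ccG ⇒ cccG   [G ::= c G]
cccG ⇒ ccccG   [G ::= c G]
ccccG ⇒ cccccG   [G ::= c G]
cccccG ⇒ ccccccG   [G ::= c G]
ccccccG ⇒ cccccccG   [G ::= c G]
cccccccG ⇒ ccccccca   [G ::= a]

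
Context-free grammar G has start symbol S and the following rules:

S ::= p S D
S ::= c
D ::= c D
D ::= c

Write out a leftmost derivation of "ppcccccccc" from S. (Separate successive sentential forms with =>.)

S => pSD   [S ::= p S D]
pSD => ppSDD   [S ::= p S D]
ppSDD => ppcDD   [S ::= c]
ppcDD => ppccDD   [D ::= c D]
ppccDD => ppcccDD   [D ::= c D]
ppcccDD => ppccccDD   [D ::= c D]
ppccccDD => ppcccccD   [D ::= c]
ppcccccD => ppccccccD   [D ::= c D]
ppccccccD => ppcccccccD   [D ::= c D]
ppcccccccD => ppcccccccc   [D ::= c]

S => pSD => ppSDD => ppcDD => ppccDD => ppcccDD => ppccccDD => ppcccccD => ppccccccD => ppcccccccD => ppcccccccc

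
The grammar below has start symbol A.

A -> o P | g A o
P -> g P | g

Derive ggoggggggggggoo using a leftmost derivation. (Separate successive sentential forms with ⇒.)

A ⇒ gAo ⇒ ggAoo ⇒ ggoPoo ⇒ ggogPoo ⇒ ggoggPoo ⇒ ggogggPoo ⇒ ggoggggPoo ⇒ ggogggggPoo ⇒ ggoggggggPoo ⇒ ggogggggggPoo ⇒ ggoggggggggPoo ⇒ ggogggggggggPoo ⇒ ggoggggggggggoo

A ⇒ gAo   [A -> g A o]
gAo ⇒ ggAoo   [A -> g A o]
ggAoo ⇒ ggoPoo   [A -> o P]
ggoPoo ⇒ ggogPoo   [P -> g P]
ggogPoo ⇒ ggoggPoo   [P -> g P]
ggoggPoo ⇒ ggogggPoo   [P -> g P]
ggogggPoo ⇒ ggoggggPoo   [P -> g P]
ggoggggPoo ⇒ ggogggggPoo   [P -> g P]
ggogggggPoo ⇒ ggoggggggPoo   [P -> g P]
ggoggggggPoo ⇒ ggogggggggPoo   [P -> g P]
ggogggggggPoo ⇒ ggoggggggggPoo   [P -> g P]
ggoggggggggPoo ⇒ ggogggggggggPoo   [P -> g P]
ggogggggggggPoo ⇒ ggoggggggggggoo   [P -> g]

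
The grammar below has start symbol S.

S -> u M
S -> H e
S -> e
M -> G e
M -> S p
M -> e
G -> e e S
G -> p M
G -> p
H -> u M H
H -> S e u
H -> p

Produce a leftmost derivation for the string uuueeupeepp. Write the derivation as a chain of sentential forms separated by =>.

S => uM   [S -> u M]
uM => uSp   [M -> S p]
uSp => uuMp   [S -> u M]
uuMp => uuSpp   [M -> S p]
uuSpp => uuuMpp   [S -> u M]
uuuMpp => uuuGepp   [M -> G e]
uuuGepp => uuueeSepp   [G -> e e S]
uuueeSepp => uuueeuMepp   [S -> u M]
uuueeuMepp => uuueeuGeepp   [M -> G e]
uuueeuGeepp => uuueeupeepp   [G -> p]

S=>uM=>uSp=>uuMp=>uuSpp=>uuuMpp=>uuuGepp=>uuueeSepp=>uuueeuMepp=>uuueeuGeepp=>uuueeupeepp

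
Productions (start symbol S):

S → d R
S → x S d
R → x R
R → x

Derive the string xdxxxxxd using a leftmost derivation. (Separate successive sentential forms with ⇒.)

S ⇒ xSd   [S → x S d]
xSd ⇒ xdRd   [S → d R]
xdRd ⇒ xdxRd   [R → x R]
xdxRd ⇒ xdxxRd   [R → x R]
xdxxRd ⇒ xdxxxRd   [R → x R]
xdxxxRd ⇒ xdxxxxRd   [R → x R]
xdxxxxRd ⇒ xdxxxxxd   [R → x]

S ⇒ xSd ⇒ xdRd ⇒ xdxRd ⇒ xdxxRd ⇒ xdxxxRd ⇒ xdxxxxRd ⇒ xdxxxxxd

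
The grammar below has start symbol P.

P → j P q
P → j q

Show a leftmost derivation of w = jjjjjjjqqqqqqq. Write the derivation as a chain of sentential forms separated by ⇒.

P ⇒ jPq   [P → j P q]
jPq ⇒ jjPqq   [P → j P q]
jjPqq ⇒ jjjPqqq   [P → j P q]
jjjPqqq ⇒ jjjjPqqqq   [P → j P q]
jjjjPqqqq ⇒ jjjjjPqqqqq   [P → j P q]
jjjjjPqqqqq ⇒ jjjjjjPqqqqqq   [P → j P q]
jjjjjjPqqqqqq ⇒ jjjjjjjqqqqqqq   [P → j q]

P⇒jPq⇒jjPqq⇒jjjPqqq⇒jjjjPqqqq⇒jjjjjPqqqqq⇒jjjjjjPqqqqqq⇒jjjjjjjqqqqqqq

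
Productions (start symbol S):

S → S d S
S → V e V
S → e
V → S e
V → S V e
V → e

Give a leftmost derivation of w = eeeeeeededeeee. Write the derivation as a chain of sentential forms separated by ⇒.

S⇒VeV⇒SeeV⇒SdSeeV⇒SdSdSeeV⇒VeVdSdSeeV⇒SVeeVdSdSeeV⇒eVeeVdSdSeeV⇒eSVeeeVdSdSeeV⇒eeVeeeVdSdSeeV⇒eeeeeeVdSdSeeV⇒eeeeeeedSdSeeV⇒eeeeeeededSeeV⇒eeeeeeededeeeV⇒eeeeeeededeeee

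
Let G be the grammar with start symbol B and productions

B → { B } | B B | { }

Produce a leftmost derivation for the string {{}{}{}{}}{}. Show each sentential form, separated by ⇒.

B⇒BB⇒{B}B⇒{BB}B⇒{BBB}B⇒{BBBB}B⇒{{}BBB}B⇒{{}{}BB}B⇒{{}{}{}B}B⇒{{}{}{}{}}B⇒{{}{}{}{}}{}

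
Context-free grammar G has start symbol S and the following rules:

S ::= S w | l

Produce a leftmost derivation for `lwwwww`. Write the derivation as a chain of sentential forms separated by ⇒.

S ⇒ Sw   [S ::= S w]
Sw ⇒ Sww   [S ::= S w]
Sww ⇒ Swww   [S ::= S w]
Swww ⇒ Swwww   [S ::= S w]
Swwww ⇒ Swwwww   [S ::= S w]
Swwwww ⇒ lwwwww   [S ::= l]

S⇒Sw⇒Sww⇒Swww⇒Swwww⇒Swwwww⇒lwwwww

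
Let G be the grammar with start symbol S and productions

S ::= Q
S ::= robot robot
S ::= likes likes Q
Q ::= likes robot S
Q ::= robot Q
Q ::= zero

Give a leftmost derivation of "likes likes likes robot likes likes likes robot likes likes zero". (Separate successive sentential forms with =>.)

S => likes likes Q   [S ::= likes likes Q]
likes likes Q => likes likes likes robot S   [Q ::= likes robot S]
likes likes likes robot S => likes likes likes robot likes likes Q   [S ::= likes likes Q]
likes likes likes robot likes likes Q => likes likes likes robot likes likes likes robot S   [Q ::= likes robot S]
likes likes likes robot likes likes likes robot S => likes likes likes robot likes likes likes robot likes likes Q   [S ::= likes likes Q]
likes likes likes robot likes likes likes robot likes likes Q => likes likes likes robot likes likes likes robot likes likes zero   [Q ::= zero]

S => likes likes Q => likes likes likes robot S => likes likes likes robot likes likes Q => likes likes likes robot likes likes likes robot S => likes likes likes robot likes likes likes robot likes likes Q => likes likes likes robot likes likes likes robot likes likes zero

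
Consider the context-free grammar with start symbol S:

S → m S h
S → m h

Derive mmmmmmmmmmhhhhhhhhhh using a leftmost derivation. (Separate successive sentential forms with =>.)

S => mSh => mmShh => mmmShhh => mmmmShhhh => mmmmmShhhhh => mmmmmmShhhhhh => mmmmmmmShhhhhhh => mmmmmmmmShhhhhhhh => mmmmmmmmmShhhhhhhhh => mmmmmmmmmmhhhhhhhhhh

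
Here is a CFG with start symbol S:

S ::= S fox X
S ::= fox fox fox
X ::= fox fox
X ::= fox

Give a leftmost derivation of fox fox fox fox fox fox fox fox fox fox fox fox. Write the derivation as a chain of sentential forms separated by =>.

S => S fox X => S fox X fox X => S fox X fox X fox X => S fox X fox X fox X fox X => fox fox fox fox X fox X fox X fox X => fox fox fox fox fox fox X fox X fox X => fox fox fox fox fox fox fox fox X fox X => fox fox fox fox fox fox fox fox fox fox X => fox fox fox fox fox fox fox fox fox fox fox fox

S => S fox X   [S ::= S fox X]
S fox X => S fox X fox X   [S ::= S fox X]
S fox X fox X => S fox X fox X fox X   [S ::= S fox X]
S fox X fox X fox X => S fox X fox X fox X fox X   [S ::= S fox X]
S fox X fox X fox X fox X => fox fox fox fox X fox X fox X fox X   [S ::= fox fox fox]
fox fox fox fox X fox X fox X fox X => fox fox fox fox fox fox X fox X fox X   [X ::= fox]
fox fox fox fox fox fox X fox X fox X => fox fox fox fox fox fox fox fox X fox X   [X ::= fox]
fox fox fox fox fox fox fox fox X fox X => fox fox fox fox fox fox fox fox fox fox X   [X ::= fox]
fox fox fox fox fox fox fox fox fox fox X => fox fox fox fox fox fox fox fox fox fox fox fox   [X ::= fox fox]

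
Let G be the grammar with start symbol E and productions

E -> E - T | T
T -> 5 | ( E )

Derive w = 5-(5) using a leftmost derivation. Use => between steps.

E => E-T   [E -> E - T]
E-T => T-T   [E -> T]
T-T => 5-T   [T -> 5]
5-T => 5-(E)   [T -> ( E )]
5-(E) => 5-(T)   [E -> T]
5-(T) => 5-(5)   [T -> 5]

E=>E-T=>T-T=>5-T=>5-(E)=>5-(T)=>5-(5)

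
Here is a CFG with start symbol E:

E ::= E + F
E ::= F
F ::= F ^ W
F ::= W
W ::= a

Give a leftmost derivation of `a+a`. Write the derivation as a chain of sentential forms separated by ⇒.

E ⇒ E+F ⇒ F+F ⇒ W+F ⇒ a+F ⇒ a+W ⇒ a+a

E ⇒ E+F   [E ::= E + F]
E+F ⇒ F+F   [E ::= F]
F+F ⇒ W+F   [F ::= W]
W+F ⇒ a+F   [W ::= a]
a+F ⇒ a+W   [F ::= W]
a+W ⇒ a+a   [W ::= a]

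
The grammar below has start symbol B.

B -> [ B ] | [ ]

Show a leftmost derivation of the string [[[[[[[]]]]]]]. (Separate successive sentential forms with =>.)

B => [B]   [B -> [ B ]]
[B] => [[B]]   [B -> [ B ]]
[[B]] => [[[B]]]   [B -> [ B ]]
[[[B]]] => [[[[B]]]]   [B -> [ B ]]
[[[[B]]]] => [[[[[B]]]]]   [B -> [ B ]]
[[[[[B]]]]] => [[[[[[B]]]]]]   [B -> [ B ]]
[[[[[[B]]]]]] => [[[[[[[]]]]]]]   [B -> [ ]]

B=>[B]=>[[B]]=>[[[B]]]=>[[[[B]]]]=>[[[[[B]]]]]=>[[[[[[B]]]]]]=>[[[[[[[]]]]]]]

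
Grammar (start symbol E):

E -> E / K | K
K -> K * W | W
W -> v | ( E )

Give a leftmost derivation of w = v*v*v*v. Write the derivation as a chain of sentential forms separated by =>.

E => K   [E -> K]
K => K*W   [K -> K * W]
K*W => K*W*W   [K -> K * W]
K*W*W => K*W*W*W   [K -> K * W]
K*W*W*W => W*W*W*W   [K -> W]
W*W*W*W => v*W*W*W   [W -> v]
v*W*W*W => v*v*W*W   [W -> v]
v*v*W*W => v*v*v*W   [W -> v]
v*v*v*W => v*v*v*v   [W -> v]

E => K => K*W => K*W*W => K*W*W*W => W*W*W*W => v*W*W*W => v*v*W*W => v*v*v*W => v*v*v*v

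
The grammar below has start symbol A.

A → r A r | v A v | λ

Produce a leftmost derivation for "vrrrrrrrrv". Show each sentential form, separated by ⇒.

A⇒vAv⇒vrArv⇒vrrArrv⇒vrrrArrrv⇒vrrrrArrrrv⇒vrrrrrrrrv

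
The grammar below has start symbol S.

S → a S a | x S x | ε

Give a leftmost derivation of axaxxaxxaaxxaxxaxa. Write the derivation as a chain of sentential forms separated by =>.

S => aSa   [S → a S a]
aSa => axSxa   [S → x S x]
axSxa => axaSaxa   [S → a S a]
axaSaxa => axaxSxaxa   [S → x S x]
axaxSxaxa => axaxxSxxaxa   [S → x S x]
axaxxSxxaxa => axaxxaSaxxaxa   [S → a S a]
axaxxaSaxxaxa => axaxxaxSxaxxaxa   [S → x S x]
axaxxaxSxaxxaxa => axaxxaxxSxxaxxaxa   [S → x S x]
axaxxaxxSxxaxxaxa => axaxxaxxaSaxxaxxaxa   [S → a S a]
axaxxaxxaSaxxaxxaxa => axaxxaxxaaxxaxxaxa   [S → ε]

S => aSa => axSxa => axaSaxa => axaxSxaxa => axaxxSxxaxa => axaxxaSaxxaxa => axaxxaxSxaxxaxa => axaxxaxxSxxaxxaxa => axaxxaxxaSaxxaxxaxa => axaxxaxxaaxxaxxaxa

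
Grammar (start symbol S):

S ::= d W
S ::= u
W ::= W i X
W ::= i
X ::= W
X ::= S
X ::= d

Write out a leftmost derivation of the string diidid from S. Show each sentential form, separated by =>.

S => dW   [S ::= d W]
dW => dWiX   [W ::= W i X]
dWiX => dWiXiX   [W ::= W i X]
dWiXiX => diiXiX   [W ::= i]
diiXiX => diidiX   [X ::= d]
diidiX => diidid   [X ::= d]

S => dW => dWiX => dWiXiX => diiXiX => diidiX => diidid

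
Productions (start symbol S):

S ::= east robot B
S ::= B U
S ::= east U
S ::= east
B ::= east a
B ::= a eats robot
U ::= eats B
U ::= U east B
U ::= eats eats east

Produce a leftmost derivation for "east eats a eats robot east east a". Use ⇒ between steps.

S ⇒ east U ⇒ east U east B ⇒ east eats B east B ⇒ east eats a eats robot east B ⇒ east eats a eats robot east east a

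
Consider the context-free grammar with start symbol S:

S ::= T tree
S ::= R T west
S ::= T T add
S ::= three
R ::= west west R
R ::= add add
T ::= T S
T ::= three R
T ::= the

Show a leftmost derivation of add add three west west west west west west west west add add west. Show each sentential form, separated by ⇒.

S ⇒ R T west ⇒ add add T west ⇒ add add three R west ⇒ add add three west west R west ⇒ add add three west west west west R west ⇒ add add three west west west west west west R west ⇒ add add three west west west west west west west west R west ⇒ add add three west west west west west west west west add add west

S ⇒ R T west   [S ::= R T west]
R T west ⇒ add add T west   [R ::= add add]
add add T west ⇒ add add three R west   [T ::= three R]
add add three R west ⇒ add add three west west R west   [R ::= west west R]
add add three west west R west ⇒ add add three west west west west R west   [R ::= west west R]
add add three west west west west R west ⇒ add add three west west west west west west R west   [R ::= west west R]
add add three west west west west west west R west ⇒ add add three west west west west west west west west R west   [R ::= west west R]
add add three west west west west west west west west R west ⇒ add add three west west west west west west west west add add west   [R ::= add add]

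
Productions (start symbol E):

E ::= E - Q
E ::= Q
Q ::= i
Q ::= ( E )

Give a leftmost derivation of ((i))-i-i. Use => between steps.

E => E-Q => E-Q-Q => Q-Q-Q => (E)-Q-Q => (Q)-Q-Q => ((E))-Q-Q => ((Q))-Q-Q => ((i))-Q-Q => ((i))-i-Q => ((i))-i-i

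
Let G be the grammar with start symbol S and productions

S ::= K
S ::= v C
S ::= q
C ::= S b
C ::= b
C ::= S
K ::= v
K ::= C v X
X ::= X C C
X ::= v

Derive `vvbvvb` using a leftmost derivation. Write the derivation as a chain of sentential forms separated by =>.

S => vC => vSb => vKb => vCvXb => vSbvXb => vKbvXb => vvbvXb => vvbvvb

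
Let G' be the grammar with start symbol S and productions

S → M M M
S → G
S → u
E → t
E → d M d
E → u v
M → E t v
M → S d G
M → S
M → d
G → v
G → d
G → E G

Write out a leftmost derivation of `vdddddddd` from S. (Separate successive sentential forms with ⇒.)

S ⇒ MMM ⇒ SdGMM ⇒ MMMdGMM ⇒ SdGMMdGMM ⇒ GdGMMdGMM ⇒ vdGMMdGMM ⇒ vddMMdGMM ⇒ vdddMdGMM ⇒ vdddddGMM ⇒ vddddddMM ⇒ vdddddddM ⇒ vdddddddd

S ⇒ MMM   [S → M M M]
MMM ⇒ SdGMM   [M → S d G]
SdGMM ⇒ MMMdGMM   [S → M M M]
MMMdGMM ⇒ SdGMMdGMM   [M → S d G]
SdGMMdGMM ⇒ GdGMMdGMM   [S → G]
GdGMMdGMM ⇒ vdGMMdGMM   [G → v]
vdGMMdGMM ⇒ vddMMdGMM   [G → d]
vddMMdGMM ⇒ vdddMdGMM   [M → d]
vdddMdGMM ⇒ vdddddGMM   [M → d]
vdddddGMM ⇒ vddddddMM   [G → d]
vddddddMM ⇒ vdddddddM   [M → d]
vdddddddM ⇒ vdddddddd   [M → d]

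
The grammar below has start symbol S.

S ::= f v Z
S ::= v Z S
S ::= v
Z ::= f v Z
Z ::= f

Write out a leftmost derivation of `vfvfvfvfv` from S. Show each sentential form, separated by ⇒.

S ⇒ vZS   [S ::= v Z S]
vZS ⇒ vfvZS   [Z ::= f v Z]
vfvZS ⇒ vfvfvZS   [Z ::= f v Z]
vfvfvZS ⇒ vfvfvfvZS   [Z ::= f v Z]
vfvfvfvZS ⇒ vfvfvfvfS   [Z ::= f]
vfvfvfvfS ⇒ vfvfvfvfv   [S ::= v]

S ⇒ vZS ⇒ vfvZS ⇒ vfvfvZS ⇒ vfvfvfvZS ⇒ vfvfvfvfS ⇒ vfvfvfvfv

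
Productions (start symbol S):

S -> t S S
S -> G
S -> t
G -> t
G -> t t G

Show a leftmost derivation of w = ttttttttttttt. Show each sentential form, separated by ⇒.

S ⇒ tSS ⇒ tGS ⇒ tttGS ⇒ tttttGS ⇒ ttttttS ⇒ tttttttSS ⇒ tttttttGS ⇒ ttttttttS ⇒ ttttttttG ⇒ ttttttttttG ⇒ ttttttttttttG ⇒ ttttttttttttt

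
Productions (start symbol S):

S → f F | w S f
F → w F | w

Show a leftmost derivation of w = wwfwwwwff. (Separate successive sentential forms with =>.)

S=>wSf=>wwSff=>wwfFff=>wwfwFff=>wwfwwFff=>wwfwwwFff=>wwfwwwwff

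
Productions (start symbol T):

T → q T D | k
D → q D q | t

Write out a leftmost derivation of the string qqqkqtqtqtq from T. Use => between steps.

T => qTD => qqTDD => qqqTDDD => qqqkDDD => qqqkqDqDD => qqqkqtqDD => qqqkqtqtD => qqqkqtqtqDq => qqqkqtqtqtq

T => qTD   [T → q T D]
qTD => qqTDD   [T → q T D]
qqTDD => qqqTDDD   [T → q T D]
qqqTDDD => qqqkDDD   [T → k]
qqqkDDD => qqqkqDqDD   [D → q D q]
qqqkqDqDD => qqqkqtqDD   [D → t]
qqqkqtqDD => qqqkqtqtD   [D → t]
qqqkqtqtD => qqqkqtqtqDq   [D → q D q]
qqqkqtqtqDq => qqqkqtqtqtq   [D → t]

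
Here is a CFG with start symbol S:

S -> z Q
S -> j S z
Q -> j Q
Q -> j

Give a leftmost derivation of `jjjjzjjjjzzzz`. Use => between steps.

S => jSz => jjSzz => jjjSzzz => jjjjSzzzz => jjjjzQzzzz => jjjjzjQzzzz => jjjjzjjQzzzz => jjjjzjjjQzzzz => jjjjzjjjjzzzz

S => jSz   [S -> j S z]
jSz => jjSzz   [S -> j S z]
jjSzz => jjjSzzz   [S -> j S z]
jjjSzzz => jjjjSzzzz   [S -> j S z]
jjjjSzzzz => jjjjzQzzzz   [S -> z Q]
jjjjzQzzzz => jjjjzjQzzzz   [Q -> j Q]
jjjjzjQzzzz => jjjjzjjQzzzz   [Q -> j Q]
jjjjzjjQzzzz => jjjjzjjjQzzzz   [Q -> j Q]
jjjjzjjjQzzzz => jjjjzjjjjzzzz   [Q -> j]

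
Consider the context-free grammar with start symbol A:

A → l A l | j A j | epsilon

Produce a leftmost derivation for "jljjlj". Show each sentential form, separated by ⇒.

A ⇒ jAj ⇒ jlAlj ⇒ jljAjlj ⇒ jljjlj

A ⇒ jAj   [A → j A j]
jAj ⇒ jlAlj   [A → l A l]
jlAlj ⇒ jljAjlj   [A → j A j]
jljAjlj ⇒ jljjlj   [A → epsilon]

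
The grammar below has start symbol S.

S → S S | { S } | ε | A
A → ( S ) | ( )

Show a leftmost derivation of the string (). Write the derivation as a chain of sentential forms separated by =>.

S => SS   [S → S S]
SS => SSS   [S → S S]
SSS => ASS   [S → A]
ASS => ()SS   [A → ( )]
()SS => ()S   [S → ε]
()S => ()   [S → ε]

S=>SS=>SSS=>ASS=>()SS=>()S=>()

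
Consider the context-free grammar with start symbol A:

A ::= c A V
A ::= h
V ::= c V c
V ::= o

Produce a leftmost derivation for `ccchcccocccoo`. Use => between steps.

A => cAV => ccAVV => cccAVVV => ccchVVV => ccchcVcVV => ccchccVccVV => ccchcccVcccVV => ccchcccocccVV => ccchcccocccoV => ccchcccocccoo

A => cAV   [A ::= c A V]
cAV => ccAVV   [A ::= c A V]
ccAVV => cccAVVV   [A ::= c A V]
cccAVVV => ccchVVV   [A ::= h]
ccchVVV => ccchcVcVV   [V ::= c V c]
ccchcVcVV => ccchccVccVV   [V ::= c V c]
ccchccVccVV => ccchcccVcccVV   [V ::= c V c]
ccchcccVcccVV => ccchcccocccVV   [V ::= o]
ccchcccocccVV => ccchcccocccoV   [V ::= o]
ccchcccocccoV => ccchcccocccoo   [V ::= o]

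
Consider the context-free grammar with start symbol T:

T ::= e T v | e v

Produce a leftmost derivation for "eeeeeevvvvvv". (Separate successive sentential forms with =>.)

T=>eTv=>eeTvv=>eeeTvvv=>eeeeTvvvv=>eeeeeTvvvvv=>eeeeeevvvvvv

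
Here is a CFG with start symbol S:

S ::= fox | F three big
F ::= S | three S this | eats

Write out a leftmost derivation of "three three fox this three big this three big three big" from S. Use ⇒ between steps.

S ⇒ F three big   [S ::= F three big]
F three big ⇒ S three big   [F ::= S]
S three big ⇒ F three big three big   [S ::= F three big]
F three big three big ⇒ three S this three big three big   [F ::= three S this]
three S this three big three big ⇒ three F three big this three big three big   [S ::= F three big]
three F three big this three big three big ⇒ three three S this three big this three big three big   [F ::= three S this]
three three S this three big this three big three big ⇒ three three fox this three big this three big three big   [S ::= fox]

S ⇒ F three big ⇒ S three big ⇒ F three big three big ⇒ three S this three big three big ⇒ three F three big this three big three big ⇒ three three S this three big this three big three big ⇒ three three fox this three big this three big three big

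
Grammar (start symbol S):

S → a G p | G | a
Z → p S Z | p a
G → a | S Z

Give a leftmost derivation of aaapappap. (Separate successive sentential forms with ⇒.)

S ⇒ aGp   [S → a G p]
aGp ⇒ aSZp   [G → S Z]
aSZp ⇒ aaGpZp   [S → a G p]
aaGpZp ⇒ aaSZpZp   [G → S Z]
aaSZpZp ⇒ aaaZpZp   [S → a]
aaaZpZp ⇒ aaapapZp   [Z → p a]
aaapapZp ⇒ aaapappap   [Z → p a]

S ⇒ aGp ⇒ aSZp ⇒ aaGpZp ⇒ aaSZpZp ⇒ aaaZpZp ⇒ aaapapZp ⇒ aaapappap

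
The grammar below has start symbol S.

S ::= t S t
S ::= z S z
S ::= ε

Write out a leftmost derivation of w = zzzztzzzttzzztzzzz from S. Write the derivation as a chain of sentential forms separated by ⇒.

S⇒zSz⇒zzSzz⇒zzzSzzz⇒zzzzSzzzz⇒zzzztStzzzz⇒zzzztzSztzzzz⇒zzzztzzSzztzzzz⇒zzzztzzzSzzztzzzz⇒zzzztzzztStzzztzzzz⇒zzzztzzzttzzztzzzz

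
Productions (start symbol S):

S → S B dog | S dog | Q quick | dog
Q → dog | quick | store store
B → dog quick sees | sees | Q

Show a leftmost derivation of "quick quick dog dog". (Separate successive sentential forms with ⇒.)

S ⇒ S B dog ⇒ Q quick B dog ⇒ quick quick B dog ⇒ quick quick Q dog ⇒ quick quick dog dog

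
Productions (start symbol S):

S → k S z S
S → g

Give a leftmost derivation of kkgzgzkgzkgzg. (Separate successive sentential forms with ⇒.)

S ⇒ kSzS   [S → k S z S]
kSzS ⇒ kkSzSzS   [S → k S z S]
kkSzSzS ⇒ kkgzSzS   [S → g]
kkgzSzS ⇒ kkgzgzS   [S → g]
kkgzgzS ⇒ kkgzgzkSzS   [S → k S z S]
kkgzgzkSzS ⇒ kkgzgzkgzS   [S → g]
kkgzgzkgzS ⇒ kkgzgzkgzkSzS   [S → k S z S]
kkgzgzkgzkSzS ⇒ kkgzgzkgzkgzS   [S → g]
kkgzgzkgzkgzS ⇒ kkgzgzkgzkgzg   [S → g]

S⇒kSzS⇒kkSzSzS⇒kkgzSzS⇒kkgzgzS⇒kkgzgzkSzS⇒kkgzgzkgzS⇒kkgzgzkgzkSzS⇒kkgzgzkgzkgzS⇒kkgzgzkgzkgzg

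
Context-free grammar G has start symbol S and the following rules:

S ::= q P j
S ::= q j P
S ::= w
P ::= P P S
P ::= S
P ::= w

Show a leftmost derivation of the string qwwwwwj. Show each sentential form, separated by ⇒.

S ⇒ qPj ⇒ qPPSj ⇒ qPPSPSj ⇒ qSPSPSj ⇒ qwPSPSj ⇒ qwwSPSj ⇒ qwwwPSj ⇒ qwwwwSj ⇒ qwwwwwj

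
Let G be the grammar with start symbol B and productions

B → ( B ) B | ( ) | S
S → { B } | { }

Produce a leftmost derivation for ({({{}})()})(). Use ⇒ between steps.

B⇒(B)B⇒(S)B⇒({B})B⇒({(B)B})B⇒({(S)B})B⇒({({B})B})B⇒({({S})B})B⇒({({{}})B})B⇒({({{}})()})B⇒({({{}})()})()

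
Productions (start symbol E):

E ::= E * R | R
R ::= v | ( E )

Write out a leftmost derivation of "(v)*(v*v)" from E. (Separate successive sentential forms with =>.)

E => E*R   [E ::= E * R]
E*R => R*R   [E ::= R]
R*R => (E)*R   [R ::= ( E )]
(E)*R => (R)*R   [E ::= R]
(R)*R => (v)*R   [R ::= v]
(v)*R => (v)*(E)   [R ::= ( E )]
(v)*(E) => (v)*(E*R)   [E ::= E * R]
(v)*(E*R) => (v)*(R*R)   [E ::= R]
(v)*(R*R) => (v)*(v*R)   [R ::= v]
(v)*(v*R) => (v)*(v*v)   [R ::= v]

E => E*R => R*R => (E)*R => (R)*R => (v)*R => (v)*(E) => (v)*(E*R) => (v)*(R*R) => (v)*(v*R) => (v)*(v*v)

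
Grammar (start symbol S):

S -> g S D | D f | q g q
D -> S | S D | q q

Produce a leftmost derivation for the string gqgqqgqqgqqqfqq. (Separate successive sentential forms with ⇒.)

S ⇒ gSD   [S -> g S D]
gSD ⇒ gDfD   [S -> D f]
gDfD ⇒ gSDfD   [D -> S D]
gSDfD ⇒ gqgqDfD   [S -> q g q]
gqgqDfD ⇒ gqgqSDfD   [D -> S D]
gqgqSDfD ⇒ gqgqqgqDfD   [S -> q g q]
gqgqqgqDfD ⇒ gqgqqgqSDfD   [D -> S D]
gqgqqgqSDfD ⇒ gqgqqgqqgqDfD   [S -> q g q]
gqgqqgqqgqDfD ⇒ gqgqqgqqgqqqfD   [D -> q q]
gqgqqgqqgqqqfD ⇒ gqgqqgqqgqqqfqq   [D -> q q]

S ⇒ gSD ⇒ gDfD ⇒ gSDfD ⇒ gqgqDfD ⇒ gqgqSDfD ⇒ gqgqqgqDfD ⇒ gqgqqgqSDfD ⇒ gqgqqgqqgqDfD ⇒ gqgqqgqqgqqqfD ⇒ gqgqqgqqgqqqfqq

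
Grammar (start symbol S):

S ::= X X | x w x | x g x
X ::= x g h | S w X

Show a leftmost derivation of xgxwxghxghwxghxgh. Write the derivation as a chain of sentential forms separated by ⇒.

S ⇒ XX   [S ::= X X]
XX ⇒ SwXX   [X ::= S w X]
SwXX ⇒ XXwXX   [S ::= X X]
XXwXX ⇒ SwXXwXX   [X ::= S w X]
SwXXwXX ⇒ xgxwXXwXX   [S ::= x g x]
xgxwXXwXX ⇒ xgxwxghXwXX   [X ::= x g h]
xgxwxghXwXX ⇒ xgxwxghxghwXX   [X ::= x g h]
xgxwxghxghwXX ⇒ xgxwxghxghwxghX   [X ::= x g h]
xgxwxghxghwxghX ⇒ xgxwxghxghwxghxgh   [X ::= x g h]

S ⇒ XX ⇒ SwXX ⇒ XXwXX ⇒ SwXXwXX ⇒ xgxwXXwXX ⇒ xgxwxghXwXX ⇒ xgxwxghxghwXX ⇒ xgxwxghxghwxghX ⇒ xgxwxghxghwxghxgh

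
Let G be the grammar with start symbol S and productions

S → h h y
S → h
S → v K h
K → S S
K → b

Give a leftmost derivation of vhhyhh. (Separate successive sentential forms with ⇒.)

S⇒vKh⇒vSSh⇒vhhySh⇒vhhyhh

S ⇒ vKh   [S → v K h]
vKh ⇒ vSSh   [K → S S]
vSSh ⇒ vhhySh   [S → h h y]
vhhySh ⇒ vhhyhh   [S → h]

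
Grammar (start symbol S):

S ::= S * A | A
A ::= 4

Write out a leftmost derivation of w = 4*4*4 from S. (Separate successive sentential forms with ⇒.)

S ⇒ S*A ⇒ S*A*A ⇒ A*A*A ⇒ 4*A*A ⇒ 4*4*A ⇒ 4*4*4

S ⇒ S*A   [S ::= S * A]
S*A ⇒ S*A*A   [S ::= S * A]
S*A*A ⇒ A*A*A   [S ::= A]
A*A*A ⇒ 4*A*A   [A ::= 4]
4*A*A ⇒ 4*4*A   [A ::= 4]
4*4*A ⇒ 4*4*4   [A ::= 4]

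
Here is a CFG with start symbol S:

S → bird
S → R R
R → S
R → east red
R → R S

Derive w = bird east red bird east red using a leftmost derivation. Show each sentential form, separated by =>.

S => R R   [S → R R]
R R => R S R   [R → R S]
R S R => S S R   [R → S]
S S R => R R S R   [S → R R]
R R S R => S R S R   [R → S]
S R S R => bird R S R   [S → bird]
bird R S R => bird east red S R   [R → east red]
bird east red S R => bird east red bird R   [S → bird]
bird east red bird R => bird east red bird east red   [R → east red]

S => R R => R S R => S S R => R R S R => S R S R => bird R S R => bird east red S R => bird east red bird R => bird east red bird east red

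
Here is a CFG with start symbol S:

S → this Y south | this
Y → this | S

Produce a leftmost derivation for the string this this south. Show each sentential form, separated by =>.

S => this Y south => this S south => this this south

S => this Y south   [S → this Y south]
this Y south => this S south   [Y → S]
this S south => this this south   [S → this]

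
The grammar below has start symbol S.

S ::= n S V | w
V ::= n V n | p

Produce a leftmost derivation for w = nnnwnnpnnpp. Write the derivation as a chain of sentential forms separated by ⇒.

S ⇒ nSV   [S ::= n S V]
nSV ⇒ nnSVV   [S ::= n S V]
nnSVV ⇒ nnnSVVV   [S ::= n S V]
nnnSVVV ⇒ nnnwVVV   [S ::= w]
nnnwVVV ⇒ nnnwnVnVV   [V ::= n V n]
nnnwnVnVV ⇒ nnnwnnVnnVV   [V ::= n V n]
nnnwnnVnnVV ⇒ nnnwnnpnnVV   [V ::= p]
nnnwnnpnnVV ⇒ nnnwnnpnnpV   [V ::= p]
nnnwnnpnnpV ⇒ nnnwnnpnnpp   [V ::= p]

S ⇒ nSV ⇒ nnSVV ⇒ nnnSVVV ⇒ nnnwVVV ⇒ nnnwnVnVV ⇒ nnnwnnVnnVV ⇒ nnnwnnpnnVV ⇒ nnnwnnpnnpV ⇒ nnnwnnpnnpp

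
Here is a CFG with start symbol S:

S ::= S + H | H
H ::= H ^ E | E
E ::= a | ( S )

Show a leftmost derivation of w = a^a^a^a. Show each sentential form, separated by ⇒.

S ⇒ H ⇒ H^E ⇒ H^E^E ⇒ H^E^E^E ⇒ E^E^E^E ⇒ a^E^E^E ⇒ a^a^E^E ⇒ a^a^a^E ⇒ a^a^a^a

S ⇒ H   [S ::= H]
H ⇒ H^E   [H ::= H ^ E]
H^E ⇒ H^E^E   [H ::= H ^ E]
H^E^E ⇒ H^E^E^E   [H ::= H ^ E]
H^E^E^E ⇒ E^E^E^E   [H ::= E]
E^E^E^E ⇒ a^E^E^E   [E ::= a]
a^E^E^E ⇒ a^a^E^E   [E ::= a]
a^a^E^E ⇒ a^a^a^E   [E ::= a]
a^a^a^E ⇒ a^a^a^a   [E ::= a]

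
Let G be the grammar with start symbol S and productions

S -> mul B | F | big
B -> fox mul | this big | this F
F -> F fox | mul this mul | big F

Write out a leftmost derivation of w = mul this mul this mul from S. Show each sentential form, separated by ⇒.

S ⇒ mul B   [S -> mul B]
mul B ⇒ mul this F   [B -> this F]
mul this F ⇒ mul this mul this mul   [F -> mul this mul]

S ⇒ mul B ⇒ mul this F ⇒ mul this mul this mul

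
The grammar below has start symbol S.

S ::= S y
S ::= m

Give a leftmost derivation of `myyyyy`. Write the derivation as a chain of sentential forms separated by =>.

S => Sy => Syy => Syyy => Syyyy => Syyyyy => myyyyy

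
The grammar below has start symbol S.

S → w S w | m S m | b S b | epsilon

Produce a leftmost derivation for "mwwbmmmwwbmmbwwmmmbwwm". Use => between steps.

S => mSm   [S → m S m]
mSm => mwSwm   [S → w S w]
mwSwm => mwwSwwm   [S → w S w]
mwwSwwm => mwwbSbwwm   [S → b S b]
mwwbSbwwm => mwwbmSmbwwm   [S → m S m]
mwwbmSmbwwm => mwwbmmSmmbwwm   [S → m S m]
mwwbmmSmmbwwm => mwwbmmmSmmmbwwm   [S → m S m]
mwwbmmmSmmmbwwm => mwwbmmmwSwmmmbwwm   [S → w S w]
mwwbmmmwSwmmmbwwm => mwwbmmmwwSwwmmmbwwm   [S → w S w]
mwwbmmmwwSwwmmmbwwm => mwwbmmmwwbSbwwmmmbwwm   [S → b S b]
mwwbmmmwwbSbwwmmmbwwm => mwwbmmmwwbmSmbwwmmmbwwm   [S → m S m]
mwwbmmmwwbmSmbwwmmmbwwm => mwwbmmmwwbmmbwwmmmbwwm   [S → epsilon]

S => mSm => mwSwm => mwwSwwm => mwwbSbwwm => mwwbmSmbwwm => mwwbmmSmmbwwm => mwwbmmmSmmmbwwm => mwwbmmmwSwmmmbwwm => mwwbmmmwwSwwmmmbwwm => mwwbmmmwwbSbwwmmmbwwm => mwwbmmmwwbmSmbwwmmmbwwm => mwwbmmmwwbmmbwwmmmbwwm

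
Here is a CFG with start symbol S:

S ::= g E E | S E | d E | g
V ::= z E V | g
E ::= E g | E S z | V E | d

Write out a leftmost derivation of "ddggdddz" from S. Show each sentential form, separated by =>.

S => dE   [S ::= d E]
dE => dESz   [E ::= E S z]
dESz => ddSz   [E ::= d]
ddSz => ddSEz   [S ::= S E]
ddSEz => ddgEEEz   [S ::= g E E]
ddgEEEz => ddgVEEEz   [E ::= V E]
ddgVEEEz => ddggEEEz   [V ::= g]
ddggEEEz => ddggdEEz   [E ::= d]
ddggdEEz => ddggddEz   [E ::= d]
ddggddEz => ddggdddz   [E ::= d]

S => dE => dESz => ddSz => ddSEz => ddgEEEz => ddgVEEEz => ddggEEEz => ddggdEEz => ddggddEz => ddggdddz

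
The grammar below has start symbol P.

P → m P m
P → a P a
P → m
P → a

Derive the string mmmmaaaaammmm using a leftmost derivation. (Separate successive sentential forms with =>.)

P=>mPm=>mmPmm=>mmmPmmm=>mmmmPmmmm=>mmmmaPammmm=>mmmmaaPaammmm=>mmmmaaaaammmm

P => mPm   [P → m P m]
mPm => mmPmm   [P → m P m]
mmPmm => mmmPmmm   [P → m P m]
mmmPmmm => mmmmPmmmm   [P → m P m]
mmmmPmmmm => mmmmaPammmm   [P → a P a]
mmmmaPammmm => mmmmaaPaammmm   [P → a P a]
mmmmaaPaammmm => mmmmaaaaammmm   [P → a]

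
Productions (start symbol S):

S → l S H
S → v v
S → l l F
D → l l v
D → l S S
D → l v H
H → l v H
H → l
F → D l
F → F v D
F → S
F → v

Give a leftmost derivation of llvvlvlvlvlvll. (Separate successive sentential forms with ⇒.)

S ⇒ lSH   [S → l S H]
lSH ⇒ llSHH   [S → l S H]
llSHH ⇒ llvvHH   [S → v v]
llvvHH ⇒ llvvlvHH   [H → l v H]
llvvlvHH ⇒ llvvlvlvHH   [H → l v H]
llvvlvlvHH ⇒ llvvlvlvlvHH   [H → l v H]
llvvlvlvlvHH ⇒ llvvlvlvlvlvHH   [H → l v H]
llvvlvlvlvlvHH ⇒ llvvlvlvlvlvlH   [H → l]
llvvlvlvlvlvlH ⇒ llvvlvlvlvlvll   [H → l]

S ⇒ lSH ⇒ llSHH ⇒ llvvHH ⇒ llvvlvHH ⇒ llvvlvlvHH ⇒ llvvlvlvlvHH ⇒ llvvlvlvlvlvHH ⇒ llvvlvlvlvlvlH ⇒ llvvlvlvlvlvll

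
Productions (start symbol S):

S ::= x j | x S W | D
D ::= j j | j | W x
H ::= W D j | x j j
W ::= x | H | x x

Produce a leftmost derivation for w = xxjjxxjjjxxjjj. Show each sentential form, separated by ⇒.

S ⇒ xSW ⇒ xxSWW ⇒ xxDWW ⇒ xxjjWW ⇒ xxjjHW ⇒ xxjjWDjW ⇒ xxjjxxDjW ⇒ xxjjxxjjjW ⇒ xxjjxxjjjH ⇒ xxjjxxjjjWDj ⇒ xxjjxxjjjxxDj ⇒ xxjjxxjjjxxjjj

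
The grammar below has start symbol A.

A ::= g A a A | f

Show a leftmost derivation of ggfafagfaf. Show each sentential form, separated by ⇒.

A ⇒ gAaA   [A ::= g A a A]
gAaA ⇒ ggAaAaA   [A ::= g A a A]
ggAaAaA ⇒ ggfaAaA   [A ::= f]
ggfaAaA ⇒ ggfafaA   [A ::= f]
ggfafaA ⇒ ggfafagAaA   [A ::= g A a A]
ggfafagAaA ⇒ ggfafagfaA   [A ::= f]
ggfafagfaA ⇒ ggfafagfaf   [A ::= f]

A ⇒ gAaA ⇒ ggAaAaA ⇒ ggfaAaA ⇒ ggfafaA ⇒ ggfafagAaA ⇒ ggfafagfaA ⇒ ggfafagfaf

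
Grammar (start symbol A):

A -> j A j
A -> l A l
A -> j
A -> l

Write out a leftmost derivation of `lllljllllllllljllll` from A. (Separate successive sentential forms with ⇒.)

A ⇒ lAl   [A -> l A l]
lAl ⇒ llAll   [A -> l A l]
llAll ⇒ lllAlll   [A -> l A l]
lllAlll ⇒ llllAllll   [A -> l A l]
llllAllll ⇒ lllljAjllll   [A -> j A j]
lllljAjllll ⇒ lllljlAljllll   [A -> l A l]
lllljlAljllll ⇒ lllljllAlljllll   [A -> l A l]
lllljllAlljllll ⇒ lllljlllAllljllll   [A -> l A l]
lllljlllAllljllll ⇒ lllljllllAlllljllll   [A -> l A l]
lllljllllAlllljllll ⇒ lllljllllllllljllll   [A -> l]

A⇒lAl⇒llAll⇒lllAlll⇒llllAllll⇒lllljAjllll⇒lllljlAljllll⇒lllljllAlljllll⇒lllljlllAllljllll⇒lllljllllAlllljllll⇒lllljllllllllljllll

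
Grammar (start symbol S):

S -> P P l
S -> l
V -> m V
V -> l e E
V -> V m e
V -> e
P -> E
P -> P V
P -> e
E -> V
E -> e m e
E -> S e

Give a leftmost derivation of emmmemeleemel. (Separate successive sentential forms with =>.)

S => PPl => PVPl => eVPl => emVPl => emVmePl => emmVmePl => emmmVmePl => emmmemePl => emmmemeEl => emmmemeVl => emmmemeleEl => emmmemeleemel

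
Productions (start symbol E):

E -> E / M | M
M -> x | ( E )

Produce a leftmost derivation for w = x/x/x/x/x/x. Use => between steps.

E => E/M   [E -> E / M]
E/M => E/M/M   [E -> E / M]
E/M/M => E/M/M/M   [E -> E / M]
E/M/M/M => E/M/M/M/M   [E -> E / M]
E/M/M/M/M => E/M/M/M/M/M   [E -> E / M]
E/M/M/M/M/M => M/M/M/M/M/M   [E -> M]
M/M/M/M/M/M => x/M/M/M/M/M   [M -> x]
x/M/M/M/M/M => x/x/M/M/M/M   [M -> x]
x/x/M/M/M/M => x/x/x/M/M/M   [M -> x]
x/x/x/M/M/M => x/x/x/x/M/M   [M -> x]
x/x/x/x/M/M => x/x/x/x/x/M   [M -> x]
x/x/x/x/x/M => x/x/x/x/x/x   [M -> x]

E => E/M => E/M/M => E/M/M/M => E/M/M/M/M => E/M/M/M/M/M => M/M/M/M/M/M => x/M/M/M/M/M => x/x/M/M/M/M => x/x/x/M/M/M => x/x/x/x/M/M => x/x/x/x/x/M => x/x/x/x/x/x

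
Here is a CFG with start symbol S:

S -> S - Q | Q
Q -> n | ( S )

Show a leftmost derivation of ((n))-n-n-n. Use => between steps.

S => S-Q   [S -> S - Q]
S-Q => S-Q-Q   [S -> S - Q]
S-Q-Q => S-Q-Q-Q   [S -> S - Q]
S-Q-Q-Q => Q-Q-Q-Q   [S -> Q]
Q-Q-Q-Q => (S)-Q-Q-Q   [Q -> ( S )]
(S)-Q-Q-Q => (Q)-Q-Q-Q   [S -> Q]
(Q)-Q-Q-Q => ((S))-Q-Q-Q   [Q -> ( S )]
((S))-Q-Q-Q => ((Q))-Q-Q-Q   [S -> Q]
((Q))-Q-Q-Q => ((n))-Q-Q-Q   [Q -> n]
((n))-Q-Q-Q => ((n))-n-Q-Q   [Q -> n]
((n))-n-Q-Q => ((n))-n-n-Q   [Q -> n]
((n))-n-n-Q => ((n))-n-n-n   [Q -> n]

S=>S-Q=>S-Q-Q=>S-Q-Q-Q=>Q-Q-Q-Q=>(S)-Q-Q-Q=>(Q)-Q-Q-Q=>((S))-Q-Q-Q=>((Q))-Q-Q-Q=>((n))-Q-Q-Q=>((n))-n-Q-Q=>((n))-n-n-Q=>((n))-n-n-n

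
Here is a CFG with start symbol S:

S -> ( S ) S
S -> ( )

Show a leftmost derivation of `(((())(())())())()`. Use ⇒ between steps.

S ⇒ (S)S ⇒ ((S)S)S ⇒ (((S)S)S)S ⇒ (((())S)S)S ⇒ (((())(S)S)S)S ⇒ (((())(())S)S)S ⇒ (((())(())())S)S ⇒ (((())(())())())S ⇒ (((())(())())())()

S ⇒ (S)S   [S -> ( S ) S]
(S)S ⇒ ((S)S)S   [S -> ( S ) S]
((S)S)S ⇒ (((S)S)S)S   [S -> ( S ) S]
(((S)S)S)S ⇒ (((())S)S)S   [S -> ( )]
(((())S)S)S ⇒ (((())(S)S)S)S   [S -> ( S ) S]
(((())(S)S)S)S ⇒ (((())(())S)S)S   [S -> ( )]
(((())(())S)S)S ⇒ (((())(())())S)S   [S -> ( )]
(((())(())())S)S ⇒ (((())(())())())S   [S -> ( )]
(((())(())())())S ⇒ (((())(())())())()   [S -> ( )]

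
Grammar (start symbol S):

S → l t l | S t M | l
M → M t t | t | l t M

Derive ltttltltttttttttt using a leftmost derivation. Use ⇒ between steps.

S ⇒ StM   [S → S t M]
StM ⇒ StMtM   [S → S t M]
StMtM ⇒ StMtMtM   [S → S t M]
StMtMtM ⇒ StMtMtMtM   [S → S t M]
StMtMtMtM ⇒ StMtMtMtMtM   [S → S t M]
StMtMtMtMtM ⇒ ltMtMtMtMtM   [S → l]
ltMtMtMtMtM ⇒ ltttMtMtMtM   [M → t]
ltttMtMtMtM ⇒ ltttltMtMtMtM   [M → l t M]
ltttltMtMtMtM ⇒ ltttltMtttMtMtM   [M → M t t]
ltttltMtttMtMtM ⇒ ltttltltMtttMtMtM   [M → l t M]
ltttltltMtttMtMtM ⇒ ltttltltttttMtMtM   [M → t]
ltttltltttttMtMtM ⇒ ltttltltttttttMtM   [M → t]
ltttltltttttttMtM ⇒ ltttltltttttttttM   [M → t]
ltttltltttttttttM ⇒ ltttltltttttttttt   [M → t]

S⇒StM⇒StMtM⇒StMtMtM⇒StMtMtMtM⇒StMtMtMtMtM⇒ltMtMtMtMtM⇒ltttMtMtMtM⇒ltttltMtMtMtM⇒ltttltMtttMtMtM⇒ltttltltMtttMtMtM⇒ltttltltttttMtMtM⇒ltttltltttttttMtM⇒ltttltltttttttttM⇒ltttltltttttttttt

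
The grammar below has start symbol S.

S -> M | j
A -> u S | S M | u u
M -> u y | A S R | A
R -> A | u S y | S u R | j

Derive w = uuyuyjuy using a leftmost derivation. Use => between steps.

S => M   [S -> M]
M => A   [M -> A]
A => SM   [A -> S M]
SM => MM   [S -> M]
MM => ASRM   [M -> A S R]
ASRM => uSSRM   [A -> u S]
uSSRM => uMSRM   [S -> M]
uMSRM => uuySRM   [M -> u y]
uuySRM => uuyMRM   [S -> M]
uuyMRM => uuyuyRM   [M -> u y]
uuyuyRM => uuyuyjM   [R -> j]
uuyuyjM => uuyuyjuy   [M -> u y]

S => M => A => SM => MM => ASRM => uSSRM => uMSRM => uuySRM => uuyMRM => uuyuyRM => uuyuyjM => uuyuyjuy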